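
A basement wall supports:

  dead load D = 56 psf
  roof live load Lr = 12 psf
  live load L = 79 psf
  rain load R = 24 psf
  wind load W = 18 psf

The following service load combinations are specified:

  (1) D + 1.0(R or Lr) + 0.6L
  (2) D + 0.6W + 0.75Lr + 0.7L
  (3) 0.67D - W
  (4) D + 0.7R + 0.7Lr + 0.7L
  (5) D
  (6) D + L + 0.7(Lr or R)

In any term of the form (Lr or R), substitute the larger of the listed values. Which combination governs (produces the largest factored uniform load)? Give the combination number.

(R or Lr) → R = 24 psf; (Lr or R) → R = 24 psf.
(1) 1.0(56) + 1.0(24) + 0.6(79) = 127.40
(2) 1.0(56) + 0.6(18) + 0.75(12) + 0.7(79) = 131.10
(3) 0.67(56) - 1.0(18) = 19.52
(4) 1.0(56) + 0.7(24) + 0.7(12) + 0.7(79) = 136.50
(5) 1.0(56) = 56.00
(6) 1.0(56) + 1.0(79) + 0.7(24) = 151.80
The largest value is 151.80 psf from combination 6.

Combination 6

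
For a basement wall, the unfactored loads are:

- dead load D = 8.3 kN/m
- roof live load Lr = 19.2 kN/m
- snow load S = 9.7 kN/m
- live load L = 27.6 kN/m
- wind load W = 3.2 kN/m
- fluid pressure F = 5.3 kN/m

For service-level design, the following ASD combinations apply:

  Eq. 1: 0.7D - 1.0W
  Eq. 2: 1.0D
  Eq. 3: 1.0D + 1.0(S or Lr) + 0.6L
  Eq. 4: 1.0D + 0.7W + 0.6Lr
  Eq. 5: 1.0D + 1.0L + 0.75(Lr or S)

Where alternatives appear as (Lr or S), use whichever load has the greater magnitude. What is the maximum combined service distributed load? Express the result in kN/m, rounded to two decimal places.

50.30 kN/m

(S or Lr) → Lr = 19.2 kN/m; (Lr or S) → Lr = 19.2 kN/m.
Eq. 1: 0.7(8.3) - 1.0(3.2) = 5.81 - 3.20 = 2.61
Eq. 2: 1.0(8.3) = 8.30
Eq. 3: 1.0(8.3) + 1.0(19.2) + 0.6(27.6) = 8.30 + 19.20 + 16.56 = 44.06
Eq. 4: 1.0(8.3) + 0.7(3.2) + 0.6(19.2) = 8.30 + 2.24 + 11.52 = 22.06
Eq. 5: 1.0(8.3) + 1.0(27.6) + 0.75(19.2) = 8.30 + 27.60 + 14.40 = 50.30
The controlling combination is 5, giving 50.30 kN/m.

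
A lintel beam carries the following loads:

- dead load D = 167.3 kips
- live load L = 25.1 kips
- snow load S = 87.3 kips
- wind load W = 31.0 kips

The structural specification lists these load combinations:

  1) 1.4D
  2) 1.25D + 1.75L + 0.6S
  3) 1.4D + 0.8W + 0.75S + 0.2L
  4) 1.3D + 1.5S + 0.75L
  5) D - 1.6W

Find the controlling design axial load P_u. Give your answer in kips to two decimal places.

1) 1.4(167.3) = 234.22
2) 1.25(167.3) + 1.75(25.1) + 0.6(87.3) = 305.43
3) 1.4(167.3) + 0.8(31.0) + 0.75(87.3) + 0.2(25.1) = 329.52
4) 1.3(167.3) + 1.5(87.3) + 0.75(25.1) = 367.27
5) 1.0(167.3) - 1.6(31.0) = 117.70
Combination 4 governs: P_u = 367.27 kips.

367.27 kips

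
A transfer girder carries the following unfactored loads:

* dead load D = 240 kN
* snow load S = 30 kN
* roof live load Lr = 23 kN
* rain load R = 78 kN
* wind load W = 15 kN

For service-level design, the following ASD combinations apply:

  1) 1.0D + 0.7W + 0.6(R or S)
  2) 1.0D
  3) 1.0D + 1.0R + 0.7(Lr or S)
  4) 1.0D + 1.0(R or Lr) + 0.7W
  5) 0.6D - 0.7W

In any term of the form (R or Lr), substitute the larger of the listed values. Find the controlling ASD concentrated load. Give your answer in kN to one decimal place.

(R or S) → R = 78 kN; (Lr or S) → S = 30 kN; (R or Lr) → R = 78 kN.
1) 1.0(240) + 0.7(15) + 0.6(78) = 240.0 + 10.5 + 46.8 = 297.3
2) 1.0(240) = 240.0
3) 1.0(240) + 1.0(78) + 0.7(30) = 240.0 + 78.0 + 21.0 = 339.0
4) 1.0(240) + 1.0(78) + 0.7(15) = 240.0 + 78.0 + 10.5 = 328.5
5) 0.6(240) - 0.7(15) = 144.0 - 10.5 = 133.5
Combination 3 governs: P = 339.0 kN.

339.0 kN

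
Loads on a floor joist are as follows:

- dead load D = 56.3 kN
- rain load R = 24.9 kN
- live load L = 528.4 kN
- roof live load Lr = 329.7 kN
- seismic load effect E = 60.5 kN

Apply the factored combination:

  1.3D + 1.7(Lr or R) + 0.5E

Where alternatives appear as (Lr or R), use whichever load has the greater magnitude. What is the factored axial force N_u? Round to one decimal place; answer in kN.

663.9 kN

(Lr or R) → Lr = 329.7 kN.
1.3(56.3) + 1.7(329.7) + 0.5(60.5) = 663.9
N_u = 663.9 kN.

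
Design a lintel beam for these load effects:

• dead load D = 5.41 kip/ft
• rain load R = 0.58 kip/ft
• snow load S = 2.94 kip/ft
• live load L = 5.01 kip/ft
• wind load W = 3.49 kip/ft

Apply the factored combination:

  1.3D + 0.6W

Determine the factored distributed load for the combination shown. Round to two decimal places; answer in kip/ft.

1.3(5.41) + 0.6(3.49) = 9.13
w_u = 9.13 kip/ft.

9.13 kip/ft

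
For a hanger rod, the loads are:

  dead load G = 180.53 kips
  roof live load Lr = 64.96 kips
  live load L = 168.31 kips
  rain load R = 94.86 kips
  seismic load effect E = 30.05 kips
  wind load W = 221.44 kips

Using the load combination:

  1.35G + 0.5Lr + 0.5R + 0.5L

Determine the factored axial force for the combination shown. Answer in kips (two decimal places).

1.35(180.53) + 0.5(64.96) + 0.5(94.86) + 0.5(168.31) = 407.78
P_u = 407.78 kips.

407.78 kips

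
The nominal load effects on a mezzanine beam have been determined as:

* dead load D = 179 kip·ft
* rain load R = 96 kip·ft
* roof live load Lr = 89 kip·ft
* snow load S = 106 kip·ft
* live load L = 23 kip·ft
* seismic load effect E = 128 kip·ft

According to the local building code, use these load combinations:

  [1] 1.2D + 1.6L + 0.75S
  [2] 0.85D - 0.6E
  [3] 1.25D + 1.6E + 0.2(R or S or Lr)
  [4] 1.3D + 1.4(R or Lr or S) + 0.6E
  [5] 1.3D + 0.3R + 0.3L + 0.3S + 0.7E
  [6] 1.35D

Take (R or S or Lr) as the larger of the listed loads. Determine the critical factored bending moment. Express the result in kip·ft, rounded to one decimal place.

457.9 kip·ft

(R or S or Lr) → S = 106 kip·ft; (R or Lr or S) → S = 106 kip·ft.
[1] 1.2(179) + 1.6(23) + 0.75(106) = 214.8 + 36.8 + 79.5 = 331.1
[2] 0.85(179) - 0.6(128) = 152.2 - 76.8 = 75.4
[3] 1.25(179) + 1.6(128) + 0.2(106) = 223.8 + 204.8 + 21.2 = 449.8
[4] 1.3(179) + 1.4(106) + 0.6(128) = 232.7 + 148.4 + 76.8 = 457.9
[5] 1.3(179) + 0.3(96) + 0.3(23) + 0.3(106) + 0.7(128) = 232.7 + 28.8 + 6.9 + 31.8 + 89.6 = 389.8
[6] 1.35(179) = 241.7
Maximum is from combination 4.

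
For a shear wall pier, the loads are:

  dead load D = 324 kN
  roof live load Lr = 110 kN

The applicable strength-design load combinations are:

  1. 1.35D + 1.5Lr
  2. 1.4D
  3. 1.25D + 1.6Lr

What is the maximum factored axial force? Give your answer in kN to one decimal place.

602.4 kN

1. 1.35(324) + 1.5(110) = 602.4
2. 1.4(324) = 453.6
3. 1.25(324) + 1.6(110) = 581.0
Combination 1 governs: N_u = 602.4 kN.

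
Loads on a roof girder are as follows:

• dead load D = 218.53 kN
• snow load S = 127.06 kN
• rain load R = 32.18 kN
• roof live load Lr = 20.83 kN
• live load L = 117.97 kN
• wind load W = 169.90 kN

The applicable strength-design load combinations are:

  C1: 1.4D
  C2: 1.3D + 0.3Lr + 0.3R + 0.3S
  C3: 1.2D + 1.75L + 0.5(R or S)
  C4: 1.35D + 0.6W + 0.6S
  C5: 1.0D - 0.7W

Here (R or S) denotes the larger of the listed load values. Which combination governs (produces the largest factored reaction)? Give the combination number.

Combination 3

(R or S) → S = 127.06 kN.
C1: 1.4(218.53) = 305.94
C2: 1.3(218.53) + 0.3(20.83) + 0.3(32.18) + 0.3(127.06) = 338.11
C3: 1.2(218.53) + 1.75(117.97) + 0.5(127.06) = 532.21
C4: 1.35(218.53) + 0.6(169.90) + 0.6(127.06) = 473.19
C5: 1.0(218.53) - 0.7(169.90) = 99.60
The largest value is 532.21 kN from combination 3.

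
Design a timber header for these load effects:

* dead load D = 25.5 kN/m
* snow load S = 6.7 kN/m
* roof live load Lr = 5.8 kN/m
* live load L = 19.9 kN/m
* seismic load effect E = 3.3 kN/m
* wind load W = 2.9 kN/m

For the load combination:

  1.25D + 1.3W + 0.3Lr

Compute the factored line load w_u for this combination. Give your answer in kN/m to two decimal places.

37.39 kN/m

1.25(25.5) + 1.3(2.9) + 0.3(5.8) = 31.88 + 3.77 + 1.74 = 37.39
w_u = 37.39 kN/m.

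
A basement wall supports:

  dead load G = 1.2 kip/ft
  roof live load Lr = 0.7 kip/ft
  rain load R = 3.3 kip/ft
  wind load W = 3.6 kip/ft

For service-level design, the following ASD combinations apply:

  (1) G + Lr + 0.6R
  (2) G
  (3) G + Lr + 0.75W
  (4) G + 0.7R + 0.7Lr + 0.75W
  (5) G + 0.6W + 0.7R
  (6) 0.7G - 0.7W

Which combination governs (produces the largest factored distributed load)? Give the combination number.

Combination 4

(1) 1.0(1.2) + 1.0(0.7) + 0.6(3.3) = 3.9
(2) 1.0(1.2) = 1.2
(3) 1.0(1.2) + 1.0(0.7) + 0.75(3.6) = 4.6
(4) 1.0(1.2) + 0.7(3.3) + 0.7(0.7) + 0.75(3.6) = 6.7
(5) 1.0(1.2) + 0.6(3.6) + 0.7(3.3) = 5.7
(6) 0.7(1.2) - 0.7(3.6) = -1.7
The largest value is 6.7 kip/ft from combination 4.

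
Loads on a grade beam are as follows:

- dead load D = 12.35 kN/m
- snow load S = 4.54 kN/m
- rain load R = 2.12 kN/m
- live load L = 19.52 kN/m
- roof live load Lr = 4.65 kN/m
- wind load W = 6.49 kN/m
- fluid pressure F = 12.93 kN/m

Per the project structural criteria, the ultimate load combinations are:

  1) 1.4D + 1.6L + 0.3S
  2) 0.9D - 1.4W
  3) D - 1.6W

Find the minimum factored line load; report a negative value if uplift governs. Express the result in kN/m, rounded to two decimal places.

1) 1.4(12.35) + 1.6(19.52) + 0.3(4.54) = 49.88
2) 0.9(12.35) - 1.4(6.49) = 2.03
3) 1.0(12.35) - 1.6(6.49) = 1.97
Combination 3 gives the minimum: 1.97 kN/m.

1.97 kN/m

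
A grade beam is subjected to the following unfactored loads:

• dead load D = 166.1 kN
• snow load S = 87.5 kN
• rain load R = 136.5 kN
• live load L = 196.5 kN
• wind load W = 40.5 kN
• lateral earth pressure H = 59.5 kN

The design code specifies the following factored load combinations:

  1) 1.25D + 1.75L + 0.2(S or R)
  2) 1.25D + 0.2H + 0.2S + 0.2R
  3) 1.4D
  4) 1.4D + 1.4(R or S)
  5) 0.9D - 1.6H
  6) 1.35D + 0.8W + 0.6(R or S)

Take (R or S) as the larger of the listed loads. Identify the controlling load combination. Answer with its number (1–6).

(S or R) → R = 136.5 kN; (R or S) → R = 136.5 kN.
1) 1.25(166.1) + 1.75(196.5) + 0.2(136.5) = 578.8
2) 1.25(166.1) + 0.2(59.5) + 0.2(87.5) + 0.2(136.5) = 264.3
3) 1.4(166.1) = 232.5
4) 1.4(166.1) + 1.4(136.5) = 423.6
5) 0.9(166.1) - 1.6(59.5) = 54.3
6) 1.35(166.1) + 0.8(40.5) + 0.6(136.5) = 338.5
The largest value is 578.8 kN from combination 1.

Combination 1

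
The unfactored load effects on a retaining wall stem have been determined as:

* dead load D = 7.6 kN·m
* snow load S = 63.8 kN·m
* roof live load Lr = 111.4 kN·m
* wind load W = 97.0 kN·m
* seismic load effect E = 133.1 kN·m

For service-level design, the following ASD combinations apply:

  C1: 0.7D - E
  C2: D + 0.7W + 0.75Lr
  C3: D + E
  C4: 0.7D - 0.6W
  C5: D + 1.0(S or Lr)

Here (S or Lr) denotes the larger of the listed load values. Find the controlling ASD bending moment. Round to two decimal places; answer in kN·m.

(S or Lr) → Lr = 111.4 kN·m.
C1: 0.7(7.6) - 1.0(133.1) = -127.78
C2: 1.0(7.6) + 0.7(97.0) + 0.75(111.4) = 159.05
C3: 1.0(7.6) + 1.0(133.1) = 140.70
C4: 0.7(7.6) - 0.6(97.0) = -52.88
C5: 1.0(7.6) + 1.0(111.4) = 119.00
The controlling combination is 2, giving 159.05 kN·m.

159.05 kN·m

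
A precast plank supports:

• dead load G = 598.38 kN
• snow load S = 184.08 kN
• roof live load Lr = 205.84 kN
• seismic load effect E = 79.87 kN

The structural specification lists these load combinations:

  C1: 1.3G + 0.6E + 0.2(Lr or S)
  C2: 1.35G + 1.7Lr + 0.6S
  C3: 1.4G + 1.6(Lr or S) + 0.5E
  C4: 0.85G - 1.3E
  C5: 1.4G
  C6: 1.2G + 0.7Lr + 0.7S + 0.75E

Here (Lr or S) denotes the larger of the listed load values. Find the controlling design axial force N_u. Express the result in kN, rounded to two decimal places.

(Lr or S) → Lr = 205.84 kN.
C1: 1.3(598.38) + 0.6(79.87) + 0.2(205.84) = 866.98
C2: 1.35(598.38) + 1.7(205.84) + 0.6(184.08) = 1268.19
C3: 1.4(598.38) + 1.6(205.84) + 0.5(79.87) = 1207.01
C4: 0.85(598.38) - 1.3(79.87) = 404.79
C5: 1.4(598.38) = 837.73
C6: 1.2(598.38) + 0.7(205.84) + 0.7(184.08) + 0.75(79.87) = 1050.90
Combination 2 governs: N_u = 1268.19 kN.

1268.19 kN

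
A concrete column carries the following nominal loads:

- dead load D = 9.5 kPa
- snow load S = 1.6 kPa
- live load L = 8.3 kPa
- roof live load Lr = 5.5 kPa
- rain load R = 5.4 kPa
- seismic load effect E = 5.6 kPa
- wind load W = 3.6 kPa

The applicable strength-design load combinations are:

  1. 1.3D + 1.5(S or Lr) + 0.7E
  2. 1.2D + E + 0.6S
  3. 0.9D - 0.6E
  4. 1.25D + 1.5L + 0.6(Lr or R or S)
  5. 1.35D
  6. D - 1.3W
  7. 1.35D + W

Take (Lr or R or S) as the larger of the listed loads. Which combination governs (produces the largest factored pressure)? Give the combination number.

Combination 4

(S or Lr) → Lr = 5.5 kPa; (Lr or R or S) → Lr = 5.5 kPa.
1. 1.3(9.5) + 1.5(5.5) + 0.7(5.6) = 12.35 + 8.25 + 3.92 = 24.52
2. 1.2(9.5) + 1.0(5.6) + 0.6(1.6) = 11.40 + 5.60 + 0.96 = 17.96
3. 0.9(9.5) - 0.6(5.6) = 8.55 - 3.36 = 5.19
4. 1.25(9.5) + 1.5(8.3) + 0.6(5.5) = 11.88 + 12.45 + 3.30 = 27.63
5. 1.35(9.5) = 12.83
6. 1.0(9.5) - 1.3(3.6) = 9.50 - 4.68 = 4.82
7. 1.35(9.5) + 1.0(3.6) = 12.83 + 3.60 = 16.43
The largest value is 27.63 kPa from combination 4.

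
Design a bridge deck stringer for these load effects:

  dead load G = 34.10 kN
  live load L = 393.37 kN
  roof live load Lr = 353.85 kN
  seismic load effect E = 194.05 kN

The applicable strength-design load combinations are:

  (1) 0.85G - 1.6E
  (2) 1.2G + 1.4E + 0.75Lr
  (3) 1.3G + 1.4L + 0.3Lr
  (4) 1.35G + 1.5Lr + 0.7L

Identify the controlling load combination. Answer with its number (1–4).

Combination 4

(1) 0.85(34.10) - 1.6(194.05) = -281.50
(2) 1.2(34.10) + 1.4(194.05) + 0.75(353.85) = 40.92 + 271.67 + 265.39 = 577.98
(3) 1.3(34.10) + 1.4(393.37) + 0.3(353.85) = 701.20
(4) 1.35(34.10) + 1.5(353.85) + 0.7(393.37) = 852.17
The largest value is 852.17 kN from combination 4.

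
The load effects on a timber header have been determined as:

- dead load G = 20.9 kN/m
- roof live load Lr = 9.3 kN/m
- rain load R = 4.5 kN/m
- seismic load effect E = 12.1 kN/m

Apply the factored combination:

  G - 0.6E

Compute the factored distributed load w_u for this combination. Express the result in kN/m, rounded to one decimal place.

13.6 kN/m

1.0(20.9) - 0.6(12.1) = 13.6
w_u = 13.6 kN/m.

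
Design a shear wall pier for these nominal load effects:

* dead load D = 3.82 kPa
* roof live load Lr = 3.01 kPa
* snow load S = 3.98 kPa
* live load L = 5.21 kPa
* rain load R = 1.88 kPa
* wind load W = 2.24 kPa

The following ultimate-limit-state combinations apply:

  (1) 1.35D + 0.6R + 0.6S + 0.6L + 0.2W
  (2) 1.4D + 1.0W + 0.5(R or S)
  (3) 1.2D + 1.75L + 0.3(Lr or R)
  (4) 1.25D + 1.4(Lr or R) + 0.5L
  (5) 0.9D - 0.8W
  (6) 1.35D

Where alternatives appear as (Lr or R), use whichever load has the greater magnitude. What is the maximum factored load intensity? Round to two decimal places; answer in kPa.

14.60 kPa

(R or S) → S = 3.98 kPa; (Lr or R) → Lr = 3.01 kPa.
(1) 1.35(3.82) + 0.6(1.88) + 0.6(3.98) + 0.6(5.21) + 0.2(2.24) = 12.25
(2) 1.4(3.82) + 1.0(2.24) + 0.5(3.98) = 5.35 + 2.24 + 1.99 = 9.58
(3) 1.2(3.82) + 1.75(5.21) + 0.3(3.01) = 4.58 + 9.12 + 0.90 = 14.60
(4) 1.25(3.82) + 1.4(3.01) + 0.5(5.21) = 11.59
(5) 0.9(3.82) - 0.8(2.24) = 3.44 - 1.79 = 1.65
(6) 1.35(3.82) = 5.16
Combination 3 governs: q_u = 14.60 kPa.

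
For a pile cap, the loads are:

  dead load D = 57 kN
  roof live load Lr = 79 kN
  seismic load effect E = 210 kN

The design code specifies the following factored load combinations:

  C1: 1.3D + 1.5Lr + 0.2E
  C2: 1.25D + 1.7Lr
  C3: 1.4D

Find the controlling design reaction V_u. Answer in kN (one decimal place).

C1: 1.3(57) + 1.5(79) + 0.2(210) = 234.6
C2: 1.25(57) + 1.7(79) = 205.6
C3: 1.4(57) = 79.8
Maximum is from combination 1.

234.6 kN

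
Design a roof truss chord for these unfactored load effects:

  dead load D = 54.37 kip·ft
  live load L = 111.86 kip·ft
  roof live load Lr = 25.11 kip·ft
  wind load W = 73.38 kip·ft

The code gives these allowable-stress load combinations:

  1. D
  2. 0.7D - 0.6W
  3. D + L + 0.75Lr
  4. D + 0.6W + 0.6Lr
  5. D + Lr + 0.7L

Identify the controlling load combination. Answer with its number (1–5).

Combination 3

1. 1.0(54.37) = 54.37
2. 0.7(54.37) - 0.6(73.38) = 38.06 - 44.03 = -5.97
3. 1.0(54.37) + 1.0(111.86) + 0.75(25.11) = 54.37 + 111.86 + 18.83 = 185.06
4. 1.0(54.37) + 0.6(73.38) + 0.6(25.11) = 113.46
5. 1.0(54.37) + 1.0(25.11) + 0.7(111.86) = 54.37 + 25.11 + 78.30 = 157.78
The largest value is 185.06 kip·ft from combination 3.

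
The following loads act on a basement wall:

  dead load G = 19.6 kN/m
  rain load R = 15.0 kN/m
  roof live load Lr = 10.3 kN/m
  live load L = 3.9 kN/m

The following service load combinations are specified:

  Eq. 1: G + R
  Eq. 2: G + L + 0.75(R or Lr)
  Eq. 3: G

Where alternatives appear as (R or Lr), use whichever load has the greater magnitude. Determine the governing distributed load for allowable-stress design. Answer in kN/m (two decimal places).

34.75 kN/m

(R or Lr) → R = 15.0 kN/m.
Eq. 1: 1.0(19.6) + 1.0(15.0) = 19.60 + 15.00 = 34.60
Eq. 2: 1.0(19.6) + 1.0(3.9) + 0.75(15.0) = 19.60 + 3.90 + 11.25 = 34.75
Eq. 3: 1.0(19.6) = 19.60
Combination 2 governs: w = 34.75 kN/m.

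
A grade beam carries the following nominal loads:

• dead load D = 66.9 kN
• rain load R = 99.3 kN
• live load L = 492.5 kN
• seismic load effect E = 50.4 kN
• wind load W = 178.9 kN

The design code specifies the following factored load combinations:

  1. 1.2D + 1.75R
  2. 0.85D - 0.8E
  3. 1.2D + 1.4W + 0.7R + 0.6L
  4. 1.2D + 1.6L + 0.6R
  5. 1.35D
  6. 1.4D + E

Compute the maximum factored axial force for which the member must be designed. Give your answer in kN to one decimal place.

927.9 kN

1. 1.2(66.9) + 1.75(99.3) = 254.1
2. 0.85(66.9) - 0.8(50.4) = 16.5
3. 1.2(66.9) + 1.4(178.9) + 0.7(99.3) + 0.6(492.5) = 695.8
4. 1.2(66.9) + 1.6(492.5) + 0.6(99.3) = 927.9
5. 1.35(66.9) = 90.3
6. 1.4(66.9) + 1.0(50.4) = 144.1
The controlling combination is 4, giving 927.9 kN.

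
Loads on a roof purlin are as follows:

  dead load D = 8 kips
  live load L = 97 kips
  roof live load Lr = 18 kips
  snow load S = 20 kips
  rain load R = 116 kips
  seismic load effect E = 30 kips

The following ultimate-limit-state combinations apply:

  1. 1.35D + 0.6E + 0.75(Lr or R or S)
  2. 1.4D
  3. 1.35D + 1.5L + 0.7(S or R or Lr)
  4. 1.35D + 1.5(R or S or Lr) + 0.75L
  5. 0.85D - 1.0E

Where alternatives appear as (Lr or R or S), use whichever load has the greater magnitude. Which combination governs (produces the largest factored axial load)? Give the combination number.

(Lr or R or S) → R = 116 kips; (S or R or Lr) → R = 116 kips; (R or S or Lr) → R = 116 kips.
1. 1.35(8) + 0.6(30) + 0.75(116) = 115.80
2. 1.4(8) = 11.20
3. 1.35(8) + 1.5(97) + 0.7(116) = 237.50
4. 1.35(8) + 1.5(116) + 0.75(97) = 257.55
5. 0.85(8) - 1.0(30) = -23.20
The largest value is 257.55 kips from combination 4.

Combination 4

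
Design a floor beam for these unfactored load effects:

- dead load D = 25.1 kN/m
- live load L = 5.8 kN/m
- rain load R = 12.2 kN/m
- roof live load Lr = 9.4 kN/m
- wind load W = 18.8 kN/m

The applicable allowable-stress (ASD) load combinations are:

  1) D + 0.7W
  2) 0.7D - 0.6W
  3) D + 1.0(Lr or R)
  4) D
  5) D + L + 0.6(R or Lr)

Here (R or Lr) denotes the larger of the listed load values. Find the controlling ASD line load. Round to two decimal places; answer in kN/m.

(Lr or R) → R = 12.2 kN/m; (R or Lr) → R = 12.2 kN/m.
1) 1.0(25.1) + 0.7(18.8) = 25.10 + 13.16 = 38.26
2) 0.7(25.1) - 0.6(18.8) = 17.57 - 11.28 = 6.29
3) 1.0(25.1) + 1.0(12.2) = 25.10 + 12.20 = 37.30
4) 1.0(25.1) = 25.10
5) 1.0(25.1) + 1.0(5.8) + 0.6(12.2) = 25.10 + 5.80 + 7.32 = 38.22
The controlling combination is 1, giving 38.26 kN/m.

38.26 kN/m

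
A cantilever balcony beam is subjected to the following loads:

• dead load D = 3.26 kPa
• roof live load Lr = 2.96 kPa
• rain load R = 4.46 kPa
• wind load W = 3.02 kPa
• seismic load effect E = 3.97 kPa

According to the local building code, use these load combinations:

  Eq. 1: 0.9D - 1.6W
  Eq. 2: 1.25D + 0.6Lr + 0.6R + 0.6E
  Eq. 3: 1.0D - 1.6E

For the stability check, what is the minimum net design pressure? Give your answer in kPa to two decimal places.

-3.09 kPa

Eq. 1: 0.9(3.26) - 1.6(3.02) = -1.90
Eq. 2: 1.25(3.26) + 0.6(2.96) + 0.6(4.46) + 0.6(3.97) = 10.91
Eq. 3: 1.0(3.26) - 1.6(3.97) = -3.09
Combination 3 gives the minimum: -3.09 kPa.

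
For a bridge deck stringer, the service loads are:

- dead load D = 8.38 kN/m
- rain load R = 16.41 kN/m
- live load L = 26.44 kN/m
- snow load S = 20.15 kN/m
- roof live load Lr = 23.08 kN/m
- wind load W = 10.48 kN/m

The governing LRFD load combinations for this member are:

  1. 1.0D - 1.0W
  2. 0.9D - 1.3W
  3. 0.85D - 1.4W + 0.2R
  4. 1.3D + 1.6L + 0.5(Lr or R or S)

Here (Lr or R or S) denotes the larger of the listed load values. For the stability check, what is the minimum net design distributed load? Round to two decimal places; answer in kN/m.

-6.08 kN/m

(Lr or R or S) → Lr = 23.08 kN/m.
1. 1.0(8.38) - 1.0(10.48) = 8.38 - 10.48 = -2.10
2. 0.9(8.38) - 1.3(10.48) = 7.54 - 13.62 = -6.08
3. 0.85(8.38) - 1.4(10.48) + 0.2(16.41) = 7.12 - 14.67 + 3.28 = -4.27
4. 1.3(8.38) + 1.6(26.44) + 0.5(23.08) = 64.74
Combination 2 gives the minimum: -6.08 kN/m.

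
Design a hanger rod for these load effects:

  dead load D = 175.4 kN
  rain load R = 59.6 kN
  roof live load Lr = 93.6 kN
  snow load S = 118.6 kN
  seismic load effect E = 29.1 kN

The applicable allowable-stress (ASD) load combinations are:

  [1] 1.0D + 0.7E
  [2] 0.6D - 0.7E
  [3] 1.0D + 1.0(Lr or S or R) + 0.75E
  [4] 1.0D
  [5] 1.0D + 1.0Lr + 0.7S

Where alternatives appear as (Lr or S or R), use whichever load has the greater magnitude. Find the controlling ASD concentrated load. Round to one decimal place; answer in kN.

352.0 kN

(Lr or S or R) → S = 118.6 kN.
[1] 1.0(175.4) + 0.7(29.1) = 175.4 + 20.4 = 195.8
[2] 0.6(175.4) - 0.7(29.1) = 84.9
[3] 1.0(175.4) + 1.0(118.6) + 0.75(29.1) = 175.4 + 118.6 + 21.8 = 315.8
[4] 1.0(175.4) = 175.4
[5] 1.0(175.4) + 1.0(93.6) + 0.7(118.6) = 175.4 + 93.6 + 83.0 = 352.0
The controlling combination is 5, giving 352.0 kN.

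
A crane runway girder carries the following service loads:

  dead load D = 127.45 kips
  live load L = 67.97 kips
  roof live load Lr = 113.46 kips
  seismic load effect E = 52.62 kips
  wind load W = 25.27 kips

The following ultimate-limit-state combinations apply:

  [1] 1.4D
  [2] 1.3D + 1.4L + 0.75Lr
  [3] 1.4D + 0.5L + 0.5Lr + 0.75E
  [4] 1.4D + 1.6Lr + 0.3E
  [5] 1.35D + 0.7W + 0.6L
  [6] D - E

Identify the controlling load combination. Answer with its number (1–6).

Combination 4

[1] 1.4(127.45) = 178.43
[2] 1.3(127.45) + 1.4(67.97) + 0.75(113.46) = 345.94
[3] 1.4(127.45) + 0.5(67.97) + 0.5(113.46) + 0.75(52.62) = 308.61
[4] 1.4(127.45) + 1.6(113.46) + 0.3(52.62) = 375.75
[5] 1.35(127.45) + 0.7(25.27) + 0.6(67.97) = 172.06 + 17.69 + 40.78 = 230.53
[6] 1.0(127.45) - 1.0(52.62) = 127.45 - 52.62 = 74.83
The largest value is 375.75 kips from combination 4.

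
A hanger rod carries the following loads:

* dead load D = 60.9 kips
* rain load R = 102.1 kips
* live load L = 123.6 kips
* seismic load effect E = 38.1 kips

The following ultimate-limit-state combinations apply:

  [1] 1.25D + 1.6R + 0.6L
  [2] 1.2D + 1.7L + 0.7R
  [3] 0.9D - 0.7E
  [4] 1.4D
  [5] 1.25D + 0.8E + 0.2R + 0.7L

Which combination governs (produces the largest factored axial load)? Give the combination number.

Combination 2

[1] 1.25(60.9) + 1.6(102.1) + 0.6(123.6) = 76.13 + 163.36 + 74.16 = 313.65
[2] 1.2(60.9) + 1.7(123.6) + 0.7(102.1) = 73.08 + 210.12 + 71.47 = 354.67
[3] 0.9(60.9) - 0.7(38.1) = 54.81 - 26.67 = 28.14
[4] 1.4(60.9) = 85.26
[5] 1.25(60.9) + 0.8(38.1) + 0.2(102.1) + 0.7(123.6) = 76.13 + 30.48 + 20.42 + 86.52 = 213.55
The largest value is 354.67 kips from combination 2.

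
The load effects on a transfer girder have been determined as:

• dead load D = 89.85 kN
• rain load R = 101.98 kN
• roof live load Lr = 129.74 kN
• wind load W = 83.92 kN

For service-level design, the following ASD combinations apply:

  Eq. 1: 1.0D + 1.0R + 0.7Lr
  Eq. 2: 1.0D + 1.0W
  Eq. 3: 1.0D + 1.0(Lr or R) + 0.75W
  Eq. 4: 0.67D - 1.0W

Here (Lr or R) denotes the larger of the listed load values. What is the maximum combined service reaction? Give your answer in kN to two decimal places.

(Lr or R) → Lr = 129.74 kN.
Eq. 1: 1.0(89.85) + 1.0(101.98) + 0.7(129.74) = 89.85 + 101.98 + 90.82 = 282.65
Eq. 2: 1.0(89.85) + 1.0(83.92) = 89.85 + 83.92 = 173.77
Eq. 3: 1.0(89.85) + 1.0(129.74) + 0.75(83.92) = 89.85 + 129.74 + 62.94 = 282.53
Eq. 4: 0.67(89.85) - 1.0(83.92) = 60.20 - 83.92 = -23.72
Combination 1 governs: V = 282.65 kN.

282.65 kN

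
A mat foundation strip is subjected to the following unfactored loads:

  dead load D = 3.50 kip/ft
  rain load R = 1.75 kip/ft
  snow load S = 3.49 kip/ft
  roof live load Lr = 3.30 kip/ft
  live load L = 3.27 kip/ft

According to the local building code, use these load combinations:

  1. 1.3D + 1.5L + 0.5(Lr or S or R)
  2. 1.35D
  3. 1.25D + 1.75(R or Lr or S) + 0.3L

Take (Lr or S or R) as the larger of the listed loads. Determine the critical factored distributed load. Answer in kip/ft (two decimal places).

(Lr or S or R) → S = 3.49 kip/ft; (R or Lr or S) → S = 3.49 kip/ft.
1. 1.3(3.50) + 1.5(3.27) + 0.5(3.49) = 11.20
2. 1.35(3.50) = 4.73
3. 1.25(3.50) + 1.75(3.49) + 0.3(3.27) = 11.46
The controlling combination is 3, giving 11.46 kip/ft.

11.46 kip/ft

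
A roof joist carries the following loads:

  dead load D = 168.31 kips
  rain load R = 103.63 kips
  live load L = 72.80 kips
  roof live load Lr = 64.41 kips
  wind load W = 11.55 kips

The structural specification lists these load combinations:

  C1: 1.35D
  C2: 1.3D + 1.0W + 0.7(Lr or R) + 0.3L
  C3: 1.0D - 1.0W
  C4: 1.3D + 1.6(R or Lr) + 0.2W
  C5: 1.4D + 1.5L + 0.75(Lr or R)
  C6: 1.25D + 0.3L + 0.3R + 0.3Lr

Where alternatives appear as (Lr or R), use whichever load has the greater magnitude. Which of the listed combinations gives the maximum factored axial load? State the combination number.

(Lr or R) → R = 103.63 kips; (R or Lr) → R = 103.63 kips.
C1: 1.35(168.31) = 227.22
C2: 1.3(168.31) + 1.0(11.55) + 0.7(103.63) + 0.3(72.80) = 218.80 + 11.55 + 72.54 + 21.84 = 324.73
C3: 1.0(168.31) - 1.0(11.55) = 168.31 - 11.55 = 156.76
C4: 1.3(168.31) + 1.6(103.63) + 0.2(11.55) = 218.80 + 165.81 + 2.31 = 386.92
C5: 1.4(168.31) + 1.5(72.80) + 0.75(103.63) = 422.56
C6: 1.25(168.31) + 0.3(72.80) + 0.3(103.63) + 0.3(64.41) = 210.39 + 21.84 + 31.09 + 19.32 = 282.64
The largest value is 422.56 kips from combination 5.

Combination 5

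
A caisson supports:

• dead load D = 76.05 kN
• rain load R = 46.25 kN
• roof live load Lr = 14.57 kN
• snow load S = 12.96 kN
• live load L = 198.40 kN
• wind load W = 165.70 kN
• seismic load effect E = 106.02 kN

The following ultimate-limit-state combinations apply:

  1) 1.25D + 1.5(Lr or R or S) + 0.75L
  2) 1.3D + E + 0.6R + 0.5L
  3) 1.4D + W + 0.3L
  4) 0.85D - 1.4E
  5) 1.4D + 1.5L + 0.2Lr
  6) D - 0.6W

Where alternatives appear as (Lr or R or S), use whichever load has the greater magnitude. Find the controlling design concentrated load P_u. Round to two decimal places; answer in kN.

(Lr or R or S) → R = 46.25 kN.
1) 1.25(76.05) + 1.5(46.25) + 0.75(198.40) = 95.06 + 69.38 + 148.80 = 313.24
2) 1.3(76.05) + 1.0(106.02) + 0.6(46.25) + 0.5(198.40) = 98.87 + 106.02 + 27.75 + 99.20 = 331.84
3) 1.4(76.05) + 1.0(165.70) + 0.3(198.40) = 106.47 + 165.70 + 59.52 = 331.69
4) 0.85(76.05) - 1.4(106.02) = 64.64 - 148.43 = -83.79
5) 1.4(76.05) + 1.5(198.40) + 0.2(14.57) = 106.47 + 297.60 + 2.91 = 406.98
6) 1.0(76.05) - 0.6(165.70) = 76.05 - 99.42 = -23.37
The controlling combination is 5, giving 406.98 kN.

406.98 kN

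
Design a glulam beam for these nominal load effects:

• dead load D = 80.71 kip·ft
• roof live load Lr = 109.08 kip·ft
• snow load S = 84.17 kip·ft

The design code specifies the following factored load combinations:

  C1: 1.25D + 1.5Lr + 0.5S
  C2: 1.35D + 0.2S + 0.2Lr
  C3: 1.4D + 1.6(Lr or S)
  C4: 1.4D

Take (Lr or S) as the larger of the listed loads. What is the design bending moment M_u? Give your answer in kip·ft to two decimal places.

(Lr or S) → Lr = 109.08 kip·ft.
C1: 1.25(80.71) + 1.5(109.08) + 0.5(84.17) = 306.59
C2: 1.35(80.71) + 0.2(84.17) + 0.2(109.08) = 108.96 + 16.83 + 21.82 = 147.61
C3: 1.4(80.71) + 1.6(109.08) = 112.99 + 174.53 = 287.52
C4: 1.4(80.71) = 112.99
The controlling combination is 1, giving 306.59 kip·ft.

306.59 kip·ft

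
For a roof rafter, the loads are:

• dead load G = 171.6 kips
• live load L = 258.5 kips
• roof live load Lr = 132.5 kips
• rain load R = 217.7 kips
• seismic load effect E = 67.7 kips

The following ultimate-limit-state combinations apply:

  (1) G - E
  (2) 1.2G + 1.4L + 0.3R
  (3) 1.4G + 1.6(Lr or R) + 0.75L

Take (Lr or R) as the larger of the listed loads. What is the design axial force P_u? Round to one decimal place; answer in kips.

(Lr or R) → R = 217.7 kips.
(1) 1.0(171.6) - 1.0(67.7) = 171.6 - 67.7 = 103.9
(2) 1.2(171.6) + 1.4(258.5) + 0.3(217.7) = 205.9 + 361.9 + 65.3 = 633.1
(3) 1.4(171.6) + 1.6(217.7) + 0.75(258.5) = 240.2 + 348.3 + 193.9 = 782.4
Combination 3 governs: P_u = 782.4 kips.

782.4 kips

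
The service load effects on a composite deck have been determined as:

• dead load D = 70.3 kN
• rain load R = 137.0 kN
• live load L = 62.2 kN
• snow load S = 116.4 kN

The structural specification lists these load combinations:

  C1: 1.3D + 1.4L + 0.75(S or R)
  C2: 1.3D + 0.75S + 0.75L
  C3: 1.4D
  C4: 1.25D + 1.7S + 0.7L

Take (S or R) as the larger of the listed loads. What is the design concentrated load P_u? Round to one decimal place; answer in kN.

(S or R) → R = 137.0 kN.
C1: 1.3(70.3) + 1.4(62.2) + 0.75(137.0) = 281.2
C2: 1.3(70.3) + 0.75(116.4) + 0.75(62.2) = 225.3
C3: 1.4(70.3) = 98.4
C4: 1.25(70.3) + 1.7(116.4) + 0.7(62.2) = 329.3
The controlling combination is 4, giving 329.3 kN.

329.3 kN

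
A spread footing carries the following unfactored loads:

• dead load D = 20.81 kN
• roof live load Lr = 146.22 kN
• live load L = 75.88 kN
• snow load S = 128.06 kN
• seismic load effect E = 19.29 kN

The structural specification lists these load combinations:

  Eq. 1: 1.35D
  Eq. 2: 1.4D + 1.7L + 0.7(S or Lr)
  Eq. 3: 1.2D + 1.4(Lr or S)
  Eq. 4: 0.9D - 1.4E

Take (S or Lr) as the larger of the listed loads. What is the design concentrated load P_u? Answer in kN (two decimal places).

260.48 kN

(S or Lr) → Lr = 146.22 kN; (Lr or S) → Lr = 146.22 kN.
Eq. 1: 1.35(20.81) = 28.09
Eq. 2: 1.4(20.81) + 1.7(75.88) + 0.7(146.22) = 29.13 + 129.00 + 102.35 = 260.48
Eq. 3: 1.2(20.81) + 1.4(146.22) = 24.97 + 204.71 = 229.68
Eq. 4: 0.9(20.81) - 1.4(19.29) = 18.73 - 27.01 = -8.28
The controlling combination is 2, giving 260.48 kN.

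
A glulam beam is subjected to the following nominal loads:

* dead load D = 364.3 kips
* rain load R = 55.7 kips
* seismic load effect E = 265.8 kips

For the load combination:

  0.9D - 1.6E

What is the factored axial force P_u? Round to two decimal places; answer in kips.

-97.41 kips

0.9(364.3) - 1.6(265.8) = 327.87 - 425.28 = -97.41
P_u = -97.41 kips.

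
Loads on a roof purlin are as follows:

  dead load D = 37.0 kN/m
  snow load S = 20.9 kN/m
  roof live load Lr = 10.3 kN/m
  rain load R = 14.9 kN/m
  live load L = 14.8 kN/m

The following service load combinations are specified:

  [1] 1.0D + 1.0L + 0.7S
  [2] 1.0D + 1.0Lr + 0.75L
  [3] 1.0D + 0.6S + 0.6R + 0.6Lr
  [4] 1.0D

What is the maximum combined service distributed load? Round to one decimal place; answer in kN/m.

66.4 kN/m

[1] 1.0(37.0) + 1.0(14.8) + 0.7(20.9) = 37.0 + 14.8 + 14.6 = 66.4
[2] 1.0(37.0) + 1.0(10.3) + 0.75(14.8) = 37.0 + 10.3 + 11.1 = 58.4
[3] 1.0(37.0) + 0.6(20.9) + 0.6(14.9) + 0.6(10.3) = 64.7
[4] 1.0(37.0) = 37.0
Maximum is from combination 1.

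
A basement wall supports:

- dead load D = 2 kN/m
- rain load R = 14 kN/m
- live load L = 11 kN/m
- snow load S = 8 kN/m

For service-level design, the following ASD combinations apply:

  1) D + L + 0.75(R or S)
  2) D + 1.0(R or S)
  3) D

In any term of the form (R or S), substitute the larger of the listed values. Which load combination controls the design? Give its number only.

(R or S) → R = 14 kN/m.
1) 1.0(2) + 1.0(11) + 0.75(14) = 2.00 + 11.00 + 10.50 = 23.50
2) 1.0(2) + 1.0(14) = 2.00 + 14.00 = 16.00
3) 1.0(2) = 2.00
The largest value is 23.50 kN/m from combination 1.

Combination 1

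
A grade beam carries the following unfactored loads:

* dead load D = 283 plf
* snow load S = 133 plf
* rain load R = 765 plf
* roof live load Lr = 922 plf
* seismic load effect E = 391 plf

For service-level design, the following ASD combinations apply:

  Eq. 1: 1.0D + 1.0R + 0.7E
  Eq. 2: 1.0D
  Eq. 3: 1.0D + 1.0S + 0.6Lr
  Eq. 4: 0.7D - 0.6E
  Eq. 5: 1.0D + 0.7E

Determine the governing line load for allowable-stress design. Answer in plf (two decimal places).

Eq. 1: 1.0(283) + 1.0(765) + 0.7(391) = 283.00 + 765.00 + 273.70 = 1321.70
Eq. 2: 1.0(283) = 283.00
Eq. 3: 1.0(283) + 1.0(133) + 0.6(922) = 283.00 + 133.00 + 553.20 = 969.20
Eq. 4: 0.7(283) - 0.6(391) = 198.10 - 234.60 = -36.50
Eq. 5: 1.0(283) + 0.7(391) = 283.00 + 273.70 = 556.70
The controlling combination is 1, giving 1321.70 plf.

1321.70 plf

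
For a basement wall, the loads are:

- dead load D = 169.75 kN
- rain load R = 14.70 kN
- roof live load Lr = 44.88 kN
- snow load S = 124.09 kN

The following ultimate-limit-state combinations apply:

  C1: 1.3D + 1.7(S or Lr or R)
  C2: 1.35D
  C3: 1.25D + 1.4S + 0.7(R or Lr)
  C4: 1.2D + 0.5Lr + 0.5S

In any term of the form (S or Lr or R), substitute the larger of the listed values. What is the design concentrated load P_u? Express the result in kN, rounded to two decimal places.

(S or Lr or R) → S = 124.09 kN; (R or Lr) → Lr = 44.88 kN.
C1: 1.3(169.75) + 1.7(124.09) = 220.68 + 210.95 = 431.63
C2: 1.35(169.75) = 229.16
C3: 1.25(169.75) + 1.4(124.09) + 0.7(44.88) = 417.33
C4: 1.2(169.75) + 0.5(44.88) + 0.5(124.09) = 203.70 + 22.44 + 62.05 = 288.19
The controlling combination is 1, giving 431.63 kN.

431.63 kN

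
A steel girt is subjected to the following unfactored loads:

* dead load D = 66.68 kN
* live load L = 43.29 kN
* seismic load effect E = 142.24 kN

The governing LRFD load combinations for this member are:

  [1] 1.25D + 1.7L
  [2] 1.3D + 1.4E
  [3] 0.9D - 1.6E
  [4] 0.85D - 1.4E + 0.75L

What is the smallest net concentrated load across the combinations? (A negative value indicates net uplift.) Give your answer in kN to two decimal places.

[1] 1.25(66.68) + 1.7(43.29) = 156.94
[2] 1.3(66.68) + 1.4(142.24) = 285.82
[3] 0.9(66.68) - 1.6(142.24) = -167.57
[4] 0.85(66.68) - 1.4(142.24) + 0.75(43.29) = -109.99
Combination 3 gives the minimum: -167.57 kN.

-167.57 kN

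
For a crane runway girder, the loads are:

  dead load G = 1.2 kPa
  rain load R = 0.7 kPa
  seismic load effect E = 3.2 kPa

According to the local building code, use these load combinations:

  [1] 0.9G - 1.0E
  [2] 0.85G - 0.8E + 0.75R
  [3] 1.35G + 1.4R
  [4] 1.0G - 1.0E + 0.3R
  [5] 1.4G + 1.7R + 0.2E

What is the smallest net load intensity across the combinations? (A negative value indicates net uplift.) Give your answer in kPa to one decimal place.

-2.1 kPa

[1] 0.9(1.2) - 1.0(3.2) = 1.1 - 3.2 = -2.1
[2] 0.85(1.2) - 0.8(3.2) + 0.75(0.7) = -1.0
[3] 1.35(1.2) + 1.4(0.7) = 1.6 + 1.0 = 2.6
[4] 1.0(1.2) - 1.0(3.2) + 0.3(0.7) = 1.2 - 3.2 + 0.2 = -1.8
[5] 1.4(1.2) + 1.7(0.7) + 0.2(3.2) = 1.7 + 1.2 + 0.6 = 3.5
Combination 1 gives the minimum: -2.1 kPa.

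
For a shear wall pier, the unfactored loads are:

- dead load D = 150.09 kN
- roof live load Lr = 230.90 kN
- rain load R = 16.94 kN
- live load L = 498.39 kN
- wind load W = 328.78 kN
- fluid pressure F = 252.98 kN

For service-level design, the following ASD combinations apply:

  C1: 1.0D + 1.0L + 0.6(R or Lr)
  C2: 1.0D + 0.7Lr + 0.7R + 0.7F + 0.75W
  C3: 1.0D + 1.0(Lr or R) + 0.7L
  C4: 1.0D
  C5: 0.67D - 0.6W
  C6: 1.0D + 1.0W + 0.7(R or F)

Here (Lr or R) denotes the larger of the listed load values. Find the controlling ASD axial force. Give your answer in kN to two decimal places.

787.02 kN

(R or Lr) → Lr = 230.90 kN; (Lr or R) → Lr = 230.90 kN; (R or F) → F = 252.98 kN.
C1: 1.0(150.09) + 1.0(498.39) + 0.6(230.90) = 150.09 + 498.39 + 138.54 = 787.02
C2: 1.0(150.09) + 0.7(230.90) + 0.7(16.94) + 0.7(252.98) + 0.75(328.78) = 747.25
C3: 1.0(150.09) + 1.0(230.90) + 0.7(498.39) = 150.09 + 230.90 + 348.87 = 729.86
C4: 1.0(150.09) = 150.09
C5: 0.67(150.09) - 0.6(328.78) = 100.56 - 197.27 = -96.71
C6: 1.0(150.09) + 1.0(328.78) + 0.7(252.98) = 150.09 + 328.78 + 177.09 = 655.96
Combination 1 governs: N = 787.02 kN.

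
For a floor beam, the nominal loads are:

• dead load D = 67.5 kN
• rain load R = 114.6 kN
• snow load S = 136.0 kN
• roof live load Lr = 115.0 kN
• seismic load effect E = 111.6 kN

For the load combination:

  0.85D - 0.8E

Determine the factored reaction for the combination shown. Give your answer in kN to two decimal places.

-31.91 kN

0.85(67.5) - 0.8(111.6) = -31.91
V_u = -31.91 kN.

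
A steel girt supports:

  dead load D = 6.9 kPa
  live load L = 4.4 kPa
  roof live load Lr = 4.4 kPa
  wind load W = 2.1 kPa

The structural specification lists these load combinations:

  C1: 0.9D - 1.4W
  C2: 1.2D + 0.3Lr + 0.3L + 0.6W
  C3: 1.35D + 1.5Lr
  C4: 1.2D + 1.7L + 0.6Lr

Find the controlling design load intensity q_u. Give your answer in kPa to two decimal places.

C1: 0.9(6.9) - 1.4(2.1) = 6.21 - 2.94 = 3.27
C2: 1.2(6.9) + 0.3(4.4) + 0.3(4.4) + 0.6(2.1) = 8.28 + 1.32 + 1.32 + 1.26 = 12.18
C3: 1.35(6.9) + 1.5(4.4) = 9.32 + 6.60 = 15.92
C4: 1.2(6.9) + 1.7(4.4) + 0.6(4.4) = 8.28 + 7.48 + 2.64 = 18.40
The controlling combination is 4, giving 18.40 kPa.

18.40 kPa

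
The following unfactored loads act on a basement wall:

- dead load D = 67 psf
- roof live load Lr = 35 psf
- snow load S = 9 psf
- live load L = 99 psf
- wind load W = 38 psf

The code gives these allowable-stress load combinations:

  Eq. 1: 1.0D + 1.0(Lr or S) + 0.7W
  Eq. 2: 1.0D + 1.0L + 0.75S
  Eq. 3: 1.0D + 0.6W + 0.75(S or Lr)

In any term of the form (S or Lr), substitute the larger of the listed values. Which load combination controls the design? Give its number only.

Combination 2

(Lr or S) → Lr = 35 psf; (S or Lr) → Lr = 35 psf.
Eq. 1: 1.0(67) + 1.0(35) + 0.7(38) = 67.00 + 35.00 + 26.60 = 128.60
Eq. 2: 1.0(67) + 1.0(99) + 0.75(9) = 67.00 + 99.00 + 6.75 = 172.75
Eq. 3: 1.0(67) + 0.6(38) + 0.75(35) = 67.00 + 22.80 + 26.25 = 116.05
The largest value is 172.75 psf from combination 2.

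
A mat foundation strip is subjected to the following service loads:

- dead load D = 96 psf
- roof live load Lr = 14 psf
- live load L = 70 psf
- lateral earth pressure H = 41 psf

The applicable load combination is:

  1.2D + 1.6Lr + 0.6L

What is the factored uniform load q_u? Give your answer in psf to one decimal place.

1.2(96) + 1.6(14) + 0.6(70) = 115.2 + 22.4 + 42.0 = 179.6
q_u = 179.6 psf.

179.6 psf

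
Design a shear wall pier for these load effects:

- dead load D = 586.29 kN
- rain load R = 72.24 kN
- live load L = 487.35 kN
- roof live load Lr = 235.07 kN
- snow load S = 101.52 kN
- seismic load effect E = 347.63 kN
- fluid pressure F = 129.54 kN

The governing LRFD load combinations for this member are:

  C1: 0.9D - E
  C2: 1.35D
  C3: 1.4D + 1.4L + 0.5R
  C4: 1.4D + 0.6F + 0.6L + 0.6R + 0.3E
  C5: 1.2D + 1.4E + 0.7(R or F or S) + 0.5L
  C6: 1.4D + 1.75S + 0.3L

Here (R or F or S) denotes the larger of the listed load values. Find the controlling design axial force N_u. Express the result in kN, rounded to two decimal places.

1539.22 kN

(R or F or S) → F = 129.54 kN.
C1: 0.9(586.29) - 1.0(347.63) = 527.66 - 347.63 = 180.03
C2: 1.35(586.29) = 791.49
C3: 1.4(586.29) + 1.4(487.35) + 0.5(72.24) = 820.81 + 682.29 + 36.12 = 1539.22
C4: 1.4(586.29) + 0.6(129.54) + 0.6(487.35) + 0.6(72.24) + 0.3(347.63) = 820.81 + 77.72 + 292.41 + 43.34 + 104.29 = 1338.57
C5: 1.2(586.29) + 1.4(347.63) + 0.7(129.54) + 0.5(487.35) = 1524.58
C6: 1.4(586.29) + 1.75(101.52) + 0.3(487.35) = 1144.67
The controlling combination is 3, giving 1539.22 kN.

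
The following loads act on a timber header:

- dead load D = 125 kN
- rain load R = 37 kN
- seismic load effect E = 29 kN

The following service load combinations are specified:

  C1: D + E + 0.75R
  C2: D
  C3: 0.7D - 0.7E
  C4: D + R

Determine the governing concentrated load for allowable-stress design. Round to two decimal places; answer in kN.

181.75 kN

C1: 1.0(125) + 1.0(29) + 0.75(37) = 125.00 + 29.00 + 27.75 = 181.75
C2: 1.0(125) = 125.00
C3: 0.7(125) - 0.7(29) = 87.50 - 20.30 = 67.20
C4: 1.0(125) + 1.0(37) = 125.00 + 37.00 = 162.00
Maximum is from combination 1.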